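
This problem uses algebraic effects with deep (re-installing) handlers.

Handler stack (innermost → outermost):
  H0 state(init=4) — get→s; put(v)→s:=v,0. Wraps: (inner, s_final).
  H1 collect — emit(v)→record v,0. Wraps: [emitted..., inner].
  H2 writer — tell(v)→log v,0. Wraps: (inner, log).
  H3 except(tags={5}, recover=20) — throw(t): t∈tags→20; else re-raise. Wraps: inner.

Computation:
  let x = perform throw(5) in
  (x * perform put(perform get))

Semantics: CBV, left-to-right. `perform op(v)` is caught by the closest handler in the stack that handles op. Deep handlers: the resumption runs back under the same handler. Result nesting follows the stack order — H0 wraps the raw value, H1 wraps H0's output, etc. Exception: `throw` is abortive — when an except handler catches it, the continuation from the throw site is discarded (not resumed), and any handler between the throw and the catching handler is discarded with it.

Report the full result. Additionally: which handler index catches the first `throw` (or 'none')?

Answer: 20 ; first throw caught by: H3

Step-by-step:
throw(5) @ H3 caught ⇒ 20
= 20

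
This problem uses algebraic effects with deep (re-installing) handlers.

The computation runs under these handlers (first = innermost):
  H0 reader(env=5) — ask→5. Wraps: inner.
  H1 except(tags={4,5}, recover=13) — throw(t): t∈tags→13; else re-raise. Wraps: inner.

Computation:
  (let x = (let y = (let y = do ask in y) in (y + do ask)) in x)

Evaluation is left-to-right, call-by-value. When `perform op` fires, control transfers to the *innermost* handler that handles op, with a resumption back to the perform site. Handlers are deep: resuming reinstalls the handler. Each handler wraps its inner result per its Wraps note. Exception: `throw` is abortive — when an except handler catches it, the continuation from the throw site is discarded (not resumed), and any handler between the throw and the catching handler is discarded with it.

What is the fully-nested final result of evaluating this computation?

Answer: 10

Evaluation trace:
ask @ H0 ⇒ 5
ask @ H0 ⇒ 5
H0 returns 10
H1 returns 10
= 10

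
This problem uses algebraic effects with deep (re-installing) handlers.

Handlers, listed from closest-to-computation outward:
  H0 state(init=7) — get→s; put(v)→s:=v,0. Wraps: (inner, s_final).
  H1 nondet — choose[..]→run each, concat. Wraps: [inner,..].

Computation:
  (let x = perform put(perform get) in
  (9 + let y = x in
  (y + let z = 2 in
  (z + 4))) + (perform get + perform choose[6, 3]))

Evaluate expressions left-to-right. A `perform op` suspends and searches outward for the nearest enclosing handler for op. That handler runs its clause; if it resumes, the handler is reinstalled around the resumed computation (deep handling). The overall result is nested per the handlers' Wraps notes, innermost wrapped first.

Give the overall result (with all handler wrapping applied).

Evaluation trace:
get @ H0 ⇒ 7
put(7) @ H0 ⇒ s:=7
get @ H0 ⇒ 7
choose[6, 3] @ H1
  branch[0] choose=6:
    H0 returns (28, 7)
    H1 returns [(28, 7)]
  branch[1] choose=3:
    H0 returns (25, 7)
    H1 returns [(25, 7)]
= [(28, 7), (25, 7)]

Answer: [(28, 7), (25, 7)]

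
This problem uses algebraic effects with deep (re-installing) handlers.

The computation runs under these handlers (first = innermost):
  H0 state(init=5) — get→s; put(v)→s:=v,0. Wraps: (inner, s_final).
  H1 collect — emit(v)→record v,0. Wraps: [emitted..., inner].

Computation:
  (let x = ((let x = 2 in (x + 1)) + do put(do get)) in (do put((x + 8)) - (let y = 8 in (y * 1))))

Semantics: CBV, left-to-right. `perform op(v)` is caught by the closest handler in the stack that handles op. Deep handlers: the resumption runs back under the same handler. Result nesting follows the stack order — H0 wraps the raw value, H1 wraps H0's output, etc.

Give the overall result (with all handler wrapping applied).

Answer: [(-8, 11)]

Working:
get @ H0 ⇒ 5
put(5) @ H0 ⇒ s:=5
put(11) @ H0 ⇒ s:=11
H0 returns (-8, 11)
H1 returns [(-8, 11)]
= [(-8, 11)]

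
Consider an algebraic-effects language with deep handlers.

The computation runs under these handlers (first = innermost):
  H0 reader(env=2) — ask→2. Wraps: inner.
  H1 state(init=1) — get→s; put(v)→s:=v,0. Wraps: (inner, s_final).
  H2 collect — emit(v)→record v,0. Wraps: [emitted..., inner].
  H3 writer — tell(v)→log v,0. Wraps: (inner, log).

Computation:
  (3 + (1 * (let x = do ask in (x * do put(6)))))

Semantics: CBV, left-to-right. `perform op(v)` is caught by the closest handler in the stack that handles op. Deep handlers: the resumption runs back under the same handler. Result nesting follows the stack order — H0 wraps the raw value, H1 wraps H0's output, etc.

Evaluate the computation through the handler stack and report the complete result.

Step-by-step:
ask @ H0 ⇒ 2
put(6) @ H1 ⇒ s:=6
H0 returns 3
H1 returns (3, 6)
H2 returns [(3, 6)]
H3 returns ([(3, 6)], ())
= ([(3, 6)], ())

Answer: ([(3, 6)], ())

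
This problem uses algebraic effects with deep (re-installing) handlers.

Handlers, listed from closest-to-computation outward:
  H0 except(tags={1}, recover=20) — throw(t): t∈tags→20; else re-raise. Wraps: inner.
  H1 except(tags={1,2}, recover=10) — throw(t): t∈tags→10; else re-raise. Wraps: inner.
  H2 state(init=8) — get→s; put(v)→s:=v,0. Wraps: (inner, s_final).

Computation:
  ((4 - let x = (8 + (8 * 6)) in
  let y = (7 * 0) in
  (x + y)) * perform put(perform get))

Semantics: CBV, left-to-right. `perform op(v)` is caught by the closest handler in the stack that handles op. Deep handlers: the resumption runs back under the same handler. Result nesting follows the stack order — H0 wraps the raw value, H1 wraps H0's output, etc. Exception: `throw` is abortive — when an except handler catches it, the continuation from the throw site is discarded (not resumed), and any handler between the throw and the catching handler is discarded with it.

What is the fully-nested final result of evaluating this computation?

Evaluation trace:
get @ H2 ⇒ 8
put(8) @ H2 ⇒ s:=8
H0 returns 0
H1 returns 0
H2 returns (0, 8)
= (0, 8)

Answer: (0, 8)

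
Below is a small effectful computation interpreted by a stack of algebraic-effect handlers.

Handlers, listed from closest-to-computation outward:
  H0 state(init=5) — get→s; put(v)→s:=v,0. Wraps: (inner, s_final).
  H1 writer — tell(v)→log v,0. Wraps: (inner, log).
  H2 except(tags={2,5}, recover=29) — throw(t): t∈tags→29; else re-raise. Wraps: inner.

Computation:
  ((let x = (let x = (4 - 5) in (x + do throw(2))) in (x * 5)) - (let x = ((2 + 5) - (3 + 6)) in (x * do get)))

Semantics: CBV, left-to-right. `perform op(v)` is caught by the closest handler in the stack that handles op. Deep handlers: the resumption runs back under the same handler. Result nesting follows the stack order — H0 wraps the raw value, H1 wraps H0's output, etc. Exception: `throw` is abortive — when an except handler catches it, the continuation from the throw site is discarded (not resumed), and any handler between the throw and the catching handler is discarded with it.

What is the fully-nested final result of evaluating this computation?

Step-by-step:
throw(2) @ H2 caught ⇒ 29
= 29

Answer: 29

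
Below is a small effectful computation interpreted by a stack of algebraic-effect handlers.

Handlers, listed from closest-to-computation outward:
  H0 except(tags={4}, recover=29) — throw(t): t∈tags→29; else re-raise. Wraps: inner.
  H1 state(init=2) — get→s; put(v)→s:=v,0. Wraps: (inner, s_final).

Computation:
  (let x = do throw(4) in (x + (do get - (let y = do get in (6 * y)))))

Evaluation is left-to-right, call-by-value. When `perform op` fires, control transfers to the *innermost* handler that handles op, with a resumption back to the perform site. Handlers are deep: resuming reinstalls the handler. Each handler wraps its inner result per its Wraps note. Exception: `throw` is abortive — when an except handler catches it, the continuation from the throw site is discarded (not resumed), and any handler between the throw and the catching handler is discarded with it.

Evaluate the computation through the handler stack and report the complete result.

Step-by-step:
throw(4) @ H0 caught ⇒ 29
H1 returns (29, 2)
= (29, 2)

Answer: (29, 2)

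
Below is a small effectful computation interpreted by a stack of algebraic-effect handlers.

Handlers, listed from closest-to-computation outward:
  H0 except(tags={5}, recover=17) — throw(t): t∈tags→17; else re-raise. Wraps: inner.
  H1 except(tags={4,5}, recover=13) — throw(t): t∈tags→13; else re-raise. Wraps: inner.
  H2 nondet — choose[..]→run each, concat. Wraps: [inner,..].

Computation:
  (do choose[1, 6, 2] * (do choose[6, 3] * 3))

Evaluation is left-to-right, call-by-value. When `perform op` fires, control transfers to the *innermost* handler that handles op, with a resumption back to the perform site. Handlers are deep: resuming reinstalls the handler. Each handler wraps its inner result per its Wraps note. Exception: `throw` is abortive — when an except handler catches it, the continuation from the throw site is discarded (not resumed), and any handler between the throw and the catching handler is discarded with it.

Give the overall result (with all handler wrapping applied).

Answer: [18, 9, 108, 54, 36, 18]

Step-by-step:
choose[1, 6, 2] @ H2
  branch[0] choose=1:
    choose[6, 3] @ H2
      branch[0] choose=6:
        H0 returns 18
        H1 returns 18
        H2 returns [18]
      branch[1] choose=3:
        H0 returns 9
        H1 returns 9
        H2 returns [9]
  branch[1] choose=6:
    choose[6, 3] @ H2
      branch[0] choose=6:
        H0 returns 108
        H1 returns 108
        H2 returns [108]
      branch[1] choose=3:
        H0 returns 54
        H1 returns 54
        H2 returns [54]
  branch[2] choose=2:
    choose[6, 3] @ H2
      branch[0] choose=6:
        H0 returns 36
        H1 returns 36
        H2 returns [36]
      branch[1] choose=3:
        H0 returns 18
        H1 returns 18
        H2 returns [18]
= [18, 9, 108, 54, 36, 18]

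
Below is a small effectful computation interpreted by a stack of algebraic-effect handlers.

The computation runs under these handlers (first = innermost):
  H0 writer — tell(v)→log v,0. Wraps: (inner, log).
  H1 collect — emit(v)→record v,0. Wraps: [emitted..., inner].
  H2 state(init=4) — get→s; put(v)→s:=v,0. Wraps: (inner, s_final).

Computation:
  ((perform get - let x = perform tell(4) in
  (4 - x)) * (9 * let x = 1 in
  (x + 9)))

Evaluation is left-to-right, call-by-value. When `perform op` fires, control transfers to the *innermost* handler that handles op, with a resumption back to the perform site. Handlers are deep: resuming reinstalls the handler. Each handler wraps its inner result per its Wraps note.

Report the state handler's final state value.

Answer: 4

Step-by-step:
get @ H2 ⇒ 4
tell(4) @ H0 ⇒ log+=4
H0 returns (0, (4))
H1 returns [(0, (4))]
H2 returns ([(0, (4))], 4)
= ([(0, (4))], 4)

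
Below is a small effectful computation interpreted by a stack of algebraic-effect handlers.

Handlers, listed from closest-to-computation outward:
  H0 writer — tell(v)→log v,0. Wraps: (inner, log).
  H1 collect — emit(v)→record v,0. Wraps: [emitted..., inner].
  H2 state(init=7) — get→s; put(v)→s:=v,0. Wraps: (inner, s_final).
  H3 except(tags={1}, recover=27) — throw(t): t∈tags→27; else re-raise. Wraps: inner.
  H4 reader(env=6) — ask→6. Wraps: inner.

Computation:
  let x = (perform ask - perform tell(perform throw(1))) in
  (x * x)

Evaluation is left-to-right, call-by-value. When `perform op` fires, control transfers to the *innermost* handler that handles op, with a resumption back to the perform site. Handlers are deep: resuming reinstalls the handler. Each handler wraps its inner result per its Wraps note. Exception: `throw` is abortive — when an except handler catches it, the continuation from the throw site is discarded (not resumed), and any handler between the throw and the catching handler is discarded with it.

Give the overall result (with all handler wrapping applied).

Answer: 27

Step-by-step:
ask @ H4 ⇒ 6
throw(1) @ H3 caught ⇒ 27
H4 returns 27
= 27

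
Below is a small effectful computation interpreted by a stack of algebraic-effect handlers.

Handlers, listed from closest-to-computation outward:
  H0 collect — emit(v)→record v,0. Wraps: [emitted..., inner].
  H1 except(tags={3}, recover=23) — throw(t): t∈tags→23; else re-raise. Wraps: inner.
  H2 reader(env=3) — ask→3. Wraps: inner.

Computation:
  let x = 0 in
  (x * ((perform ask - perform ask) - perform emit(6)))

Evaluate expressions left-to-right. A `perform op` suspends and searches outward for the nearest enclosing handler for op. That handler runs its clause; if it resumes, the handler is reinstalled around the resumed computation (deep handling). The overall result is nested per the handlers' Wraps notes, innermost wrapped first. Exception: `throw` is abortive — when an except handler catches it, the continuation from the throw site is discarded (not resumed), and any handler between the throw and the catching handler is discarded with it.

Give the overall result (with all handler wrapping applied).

Step-by-step:
ask @ H2 ⇒ 3
ask @ H2 ⇒ 3
emit(6) @ H0 ⇒ out+=6
H0 returns [6, 0]
H1 returns [6, 0]
H2 returns [6, 0]
= [6, 0]

Answer: [6, 0]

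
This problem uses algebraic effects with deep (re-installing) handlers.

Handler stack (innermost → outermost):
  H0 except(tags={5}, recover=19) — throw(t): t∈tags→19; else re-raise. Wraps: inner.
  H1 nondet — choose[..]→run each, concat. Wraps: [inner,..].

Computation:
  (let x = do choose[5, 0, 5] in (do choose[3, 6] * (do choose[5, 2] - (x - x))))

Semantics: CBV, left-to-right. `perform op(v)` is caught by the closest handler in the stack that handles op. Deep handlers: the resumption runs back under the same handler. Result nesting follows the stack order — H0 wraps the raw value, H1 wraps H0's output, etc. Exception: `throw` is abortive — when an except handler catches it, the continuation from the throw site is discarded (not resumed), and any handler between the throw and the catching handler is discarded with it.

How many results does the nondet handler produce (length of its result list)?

Answer: 12

Evaluation trace:
choose[5, 0, 5] @ H1
  branch[0] choose=5:
    choose[3, 6] @ H1
      branch[0] choose=3:
        choose[5, 2] @ H1
          branch[0] choose=5:
            H0 returns 15
            H1 returns [15]
          branch[1] choose=2:
            H0 returns 6
            H1 returns [6]
      branch[1] choose=6:
        choose[5, 2] @ H1
          branch[0] choose=5:
            H0 returns 30
            H1 returns [30]
          branch[1] choose=2:
            H0 returns 12
            H1 returns [12]
  branch[1] choose=0:
    choose[3, 6] @ H1
      branch[0] choose=3:
        choose[5, 2] @ H1
          branch[0] choose=5:
            H0 returns 15
            H1 returns [15]
          branch[1] choose=2:
            H0 returns 6
            H1 returns [6]
      branch[1] choose=6:
        choose[5, 2] @ H1
          branch[0] choose=5:
            H0 returns 30
            H1 returns [30]
          branch[1] choose=2:
            H0 returns 12
            H1 returns [12]
  branch[2] choose=5:
    choose[3, 6] @ H1
      branch[0] choose=3:
        choose[5, 2] @ H1
          branch[0] choose=5:
            H0 returns 15
            H1 returns [15]
          branch[1] choose=2:
            H0 returns 6
            H1 returns [6]
      branch[1] choose=6:
        choose[5, 2] @ H1
          branch[0] choose=5:
            H0 returns 30
            H1 returns [30]
          branch[1] choose=2:
            H0 returns 12
            H1 returns [12]
= [15, 6, 30, 12, 15, 6, 30, 12, 15, 6, 30, 12]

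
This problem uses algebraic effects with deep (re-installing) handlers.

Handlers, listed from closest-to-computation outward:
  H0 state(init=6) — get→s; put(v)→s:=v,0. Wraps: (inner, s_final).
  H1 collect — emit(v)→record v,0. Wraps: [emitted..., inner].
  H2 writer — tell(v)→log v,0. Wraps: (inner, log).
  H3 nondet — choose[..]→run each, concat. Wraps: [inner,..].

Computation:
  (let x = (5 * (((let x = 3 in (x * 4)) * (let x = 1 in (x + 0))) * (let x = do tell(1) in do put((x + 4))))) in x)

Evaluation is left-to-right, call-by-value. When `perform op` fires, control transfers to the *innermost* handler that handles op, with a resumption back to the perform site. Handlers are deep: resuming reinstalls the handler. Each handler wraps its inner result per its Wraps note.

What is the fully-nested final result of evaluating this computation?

Evaluation trace:
tell(1) @ H2 ⇒ log+=1
put(4) @ H0 ⇒ s:=4
H0 returns (0, 4)
H1 returns [(0, 4)]
H2 returns ([(0, 4)], (1))
H3 returns [([(0, 4)], (1))]
= [([(0, 4)], (1))]

Answer: [([(0, 4)], (1))]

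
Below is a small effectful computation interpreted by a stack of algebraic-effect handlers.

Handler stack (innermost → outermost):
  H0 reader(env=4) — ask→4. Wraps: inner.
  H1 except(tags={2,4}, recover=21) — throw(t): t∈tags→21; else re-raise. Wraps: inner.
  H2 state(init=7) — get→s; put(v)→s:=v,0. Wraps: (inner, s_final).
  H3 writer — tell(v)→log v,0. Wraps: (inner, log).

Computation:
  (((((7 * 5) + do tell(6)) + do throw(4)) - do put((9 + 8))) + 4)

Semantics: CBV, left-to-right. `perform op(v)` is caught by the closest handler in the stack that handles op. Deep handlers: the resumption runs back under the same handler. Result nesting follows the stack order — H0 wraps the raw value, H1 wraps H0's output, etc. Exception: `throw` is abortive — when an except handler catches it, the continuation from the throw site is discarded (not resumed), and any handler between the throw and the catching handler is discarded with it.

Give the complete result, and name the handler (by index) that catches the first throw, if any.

Answer: ((21, 7), (6)) ; first throw caught by: H1

Evaluation trace:
tell(6) @ H3 ⇒ log+=6
throw(4) @ H1 caught ⇒ 21
H2 returns (21, 7)
H3 returns ((21, 7), (6))
= ((21, 7), (6))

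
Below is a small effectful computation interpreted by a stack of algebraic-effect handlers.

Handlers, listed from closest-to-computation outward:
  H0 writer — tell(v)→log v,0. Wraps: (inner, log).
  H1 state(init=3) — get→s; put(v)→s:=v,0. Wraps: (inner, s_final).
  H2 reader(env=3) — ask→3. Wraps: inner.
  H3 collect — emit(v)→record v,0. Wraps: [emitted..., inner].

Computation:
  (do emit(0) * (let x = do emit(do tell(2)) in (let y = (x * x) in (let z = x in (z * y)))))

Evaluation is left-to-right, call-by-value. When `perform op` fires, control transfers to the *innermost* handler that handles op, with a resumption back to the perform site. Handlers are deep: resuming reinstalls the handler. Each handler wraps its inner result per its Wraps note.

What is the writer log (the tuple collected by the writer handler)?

Answer: (2)

Working:
emit(0) @ H3 ⇒ out+=0
tell(2) @ H0 ⇒ log+=2
emit(0) @ H3 ⇒ out+=0
H0 returns (0, (2))
H1 returns ((0, (2)), 3)
H2 returns ((0, (2)), 3)
H3 returns [0, 0, ((0, (2)), 3)]
= [0, 0, ((0, (2)), 3)]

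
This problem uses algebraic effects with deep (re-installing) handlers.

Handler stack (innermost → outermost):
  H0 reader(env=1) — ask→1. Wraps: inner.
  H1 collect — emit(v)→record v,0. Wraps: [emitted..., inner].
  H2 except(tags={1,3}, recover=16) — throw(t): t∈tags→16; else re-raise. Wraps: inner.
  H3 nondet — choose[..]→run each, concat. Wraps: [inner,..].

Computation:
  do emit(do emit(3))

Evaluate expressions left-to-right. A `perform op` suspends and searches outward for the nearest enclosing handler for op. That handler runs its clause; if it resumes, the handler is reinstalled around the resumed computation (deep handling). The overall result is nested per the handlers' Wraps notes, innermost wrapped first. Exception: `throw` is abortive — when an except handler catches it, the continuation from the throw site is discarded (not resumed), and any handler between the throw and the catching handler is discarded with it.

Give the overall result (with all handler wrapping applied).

Answer: [[3, 0, 0]]

Evaluation trace:
emit(3) @ H1 ⇒ out+=3
emit(0) @ H1 ⇒ out+=0
H0 returns 0
H1 returns [3, 0, 0]
H2 returns [3, 0, 0]
H3 returns [[3, 0, 0]]
= [[3, 0, 0]]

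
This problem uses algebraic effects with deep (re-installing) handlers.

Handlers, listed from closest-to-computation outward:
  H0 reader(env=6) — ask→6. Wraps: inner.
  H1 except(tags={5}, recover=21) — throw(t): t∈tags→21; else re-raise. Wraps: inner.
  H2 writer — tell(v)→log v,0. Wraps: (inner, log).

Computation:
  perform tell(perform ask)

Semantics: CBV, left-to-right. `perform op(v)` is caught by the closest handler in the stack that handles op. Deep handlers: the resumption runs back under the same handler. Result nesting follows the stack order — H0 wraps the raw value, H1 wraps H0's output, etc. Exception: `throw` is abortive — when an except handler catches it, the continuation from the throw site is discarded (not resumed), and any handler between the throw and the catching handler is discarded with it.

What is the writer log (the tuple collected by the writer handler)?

Evaluation trace:
ask @ H0 ⇒ 6
tell(6) @ H2 ⇒ log+=6
H0 returns 0
H1 returns 0
H2 returns (0, (6))
= (0, (6))

Answer: (6)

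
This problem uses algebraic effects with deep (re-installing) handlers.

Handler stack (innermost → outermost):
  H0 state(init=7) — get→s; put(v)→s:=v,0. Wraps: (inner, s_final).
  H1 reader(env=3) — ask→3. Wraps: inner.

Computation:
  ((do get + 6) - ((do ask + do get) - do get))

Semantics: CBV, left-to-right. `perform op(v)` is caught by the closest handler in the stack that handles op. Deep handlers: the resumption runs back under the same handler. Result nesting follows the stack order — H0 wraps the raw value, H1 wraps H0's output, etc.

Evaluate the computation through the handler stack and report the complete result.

Answer: (10, 7)

Working:
get @ H0 ⇒ 7
ask @ H1 ⇒ 3
get @ H0 ⇒ 7
get @ H0 ⇒ 7
H0 returns (10, 7)
H1 returns (10, 7)
= (10, 7)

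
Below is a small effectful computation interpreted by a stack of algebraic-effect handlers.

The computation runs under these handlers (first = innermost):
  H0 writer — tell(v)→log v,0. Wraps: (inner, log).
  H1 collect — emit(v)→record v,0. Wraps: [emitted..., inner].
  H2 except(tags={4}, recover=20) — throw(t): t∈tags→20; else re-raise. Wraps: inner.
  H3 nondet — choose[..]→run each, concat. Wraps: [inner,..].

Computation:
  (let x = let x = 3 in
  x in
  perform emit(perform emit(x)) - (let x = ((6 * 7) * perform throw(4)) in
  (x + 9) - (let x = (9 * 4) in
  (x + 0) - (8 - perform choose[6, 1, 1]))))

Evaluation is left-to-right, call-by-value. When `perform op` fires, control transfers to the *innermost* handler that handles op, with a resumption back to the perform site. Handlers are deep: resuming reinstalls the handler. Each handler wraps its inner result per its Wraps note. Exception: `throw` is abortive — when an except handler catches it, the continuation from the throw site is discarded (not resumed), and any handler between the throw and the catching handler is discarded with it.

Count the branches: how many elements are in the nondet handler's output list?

Step-by-step:
emit(3) @ H1 ⇒ out+=3
emit(0) @ H1 ⇒ out+=0
throw(4) @ H2 caught ⇒ 20
H3 returns [20]
= [20]

Answer: 1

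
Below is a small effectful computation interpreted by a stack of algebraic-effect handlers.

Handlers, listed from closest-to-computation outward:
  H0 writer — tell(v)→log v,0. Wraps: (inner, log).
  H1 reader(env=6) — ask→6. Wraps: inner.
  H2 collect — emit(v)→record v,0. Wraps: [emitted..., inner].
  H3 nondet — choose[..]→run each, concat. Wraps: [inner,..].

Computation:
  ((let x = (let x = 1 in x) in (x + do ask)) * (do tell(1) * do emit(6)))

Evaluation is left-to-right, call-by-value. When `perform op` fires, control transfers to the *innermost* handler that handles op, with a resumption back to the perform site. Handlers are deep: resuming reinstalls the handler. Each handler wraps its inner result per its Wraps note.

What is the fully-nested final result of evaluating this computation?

Working:
ask @ H1 ⇒ 6
tell(1) @ H0 ⇒ log+=1
emit(6) @ H2 ⇒ out+=6
H0 returns (0, (1))
H1 returns (0, (1))
H2 returns [6, (0, (1))]
H3 returns [[6, (0, (1))]]
= [[6, (0, (1))]]

Answer: [[6, (0, (1))]]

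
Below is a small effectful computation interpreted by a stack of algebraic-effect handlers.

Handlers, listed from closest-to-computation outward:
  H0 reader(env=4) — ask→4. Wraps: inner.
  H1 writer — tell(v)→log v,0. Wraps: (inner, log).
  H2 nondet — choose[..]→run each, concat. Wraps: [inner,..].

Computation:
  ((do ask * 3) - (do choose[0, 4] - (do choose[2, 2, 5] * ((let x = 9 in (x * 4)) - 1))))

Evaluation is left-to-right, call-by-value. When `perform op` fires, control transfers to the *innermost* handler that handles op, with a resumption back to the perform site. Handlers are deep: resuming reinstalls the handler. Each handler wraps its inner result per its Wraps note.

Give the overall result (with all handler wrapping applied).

Evaluation trace:
ask @ H0 ⇒ 4
choose[0, 4] @ H2
  branch[0] choose=0:
    choose[2, 2, 5] @ H2
      branch[0] choose=2:
        H0 returns 82
        H1 returns (82, ())
        H2 returns [(82, ())]
      branch[1] choose=2:
        H0 returns 82
        H1 returns (82, ())
        H2 returns [(82, ())]
      branch[2] choose=5:
        H0 returns 187
        H1 returns (187, ())
        H2 returns [(187, ())]
  branch[1] choose=4:
    choose[2, 2, 5] @ H2
      branch[0] choose=2:
        H0 returns 78
        H1 returns (78, ())
        H2 returns [(78, ())]
      branch[1] choose=2:
        H0 returns 78
        H1 returns (78, ())
        H2 returns [(78, ())]
      branch[2] choose=5:
        H0 returns 183
        H1 returns (183, ())
        H2 returns [(183, ())]
= [(82, ()), (82, ()), (187, ()), (78, ()), (78, ()), (183, ())]

Answer: [(82, ()), (82, ()), (187, ()), (78, ()), (78, ()), (183, ())]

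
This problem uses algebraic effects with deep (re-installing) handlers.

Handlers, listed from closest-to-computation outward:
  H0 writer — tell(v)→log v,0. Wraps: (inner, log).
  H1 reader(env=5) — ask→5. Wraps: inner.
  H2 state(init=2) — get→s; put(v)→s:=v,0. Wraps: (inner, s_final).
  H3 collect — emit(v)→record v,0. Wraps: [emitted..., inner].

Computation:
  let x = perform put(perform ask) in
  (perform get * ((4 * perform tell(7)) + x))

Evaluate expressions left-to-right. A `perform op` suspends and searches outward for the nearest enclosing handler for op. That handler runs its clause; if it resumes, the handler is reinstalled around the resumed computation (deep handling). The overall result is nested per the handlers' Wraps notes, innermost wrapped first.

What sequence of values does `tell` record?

Answer: (7)

Working:
ask @ H1 ⇒ 5
put(5) @ H2 ⇒ s:=5
get @ H2 ⇒ 5
tell(7) @ H0 ⇒ log+=7
H0 returns (0, (7))
H1 returns (0, (7))
H2 returns ((0, (7)), 5)
H3 returns [((0, (7)), 5)]
= [((0, (7)), 5)]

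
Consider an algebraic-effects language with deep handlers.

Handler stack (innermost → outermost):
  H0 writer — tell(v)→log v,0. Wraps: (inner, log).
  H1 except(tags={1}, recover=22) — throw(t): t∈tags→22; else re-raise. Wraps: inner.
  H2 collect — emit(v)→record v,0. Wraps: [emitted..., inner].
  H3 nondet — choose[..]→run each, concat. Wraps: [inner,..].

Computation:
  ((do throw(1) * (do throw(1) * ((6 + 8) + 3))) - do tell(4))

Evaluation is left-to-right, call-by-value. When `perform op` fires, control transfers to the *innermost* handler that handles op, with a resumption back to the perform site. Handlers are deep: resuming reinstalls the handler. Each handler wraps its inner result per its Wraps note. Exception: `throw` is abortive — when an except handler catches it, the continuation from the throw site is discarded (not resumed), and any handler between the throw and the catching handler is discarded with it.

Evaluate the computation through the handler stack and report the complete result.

Answer: [[22]]

Working:
throw(1) @ H1 caught ⇒ 22
H2 returns [22]
H3 returns [[22]]
= [[22]]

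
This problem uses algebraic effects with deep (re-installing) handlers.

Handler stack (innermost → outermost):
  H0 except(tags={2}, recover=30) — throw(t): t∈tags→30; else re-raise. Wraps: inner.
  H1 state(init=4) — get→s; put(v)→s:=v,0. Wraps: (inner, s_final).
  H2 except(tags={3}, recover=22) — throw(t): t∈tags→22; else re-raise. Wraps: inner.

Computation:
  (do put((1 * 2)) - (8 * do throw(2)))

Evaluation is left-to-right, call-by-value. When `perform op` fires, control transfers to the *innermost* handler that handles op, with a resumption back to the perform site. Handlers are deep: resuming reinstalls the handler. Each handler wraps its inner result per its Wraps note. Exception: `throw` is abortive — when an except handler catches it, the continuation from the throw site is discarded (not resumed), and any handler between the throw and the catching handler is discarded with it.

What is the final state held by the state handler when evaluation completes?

Answer: 2

Step-by-step:
put(2) @ H1 ⇒ s:=2
throw(2) @ H0 caught ⇒ 30
H1 returns (30, 2)
H2 returns (30, 2)
= (30, 2)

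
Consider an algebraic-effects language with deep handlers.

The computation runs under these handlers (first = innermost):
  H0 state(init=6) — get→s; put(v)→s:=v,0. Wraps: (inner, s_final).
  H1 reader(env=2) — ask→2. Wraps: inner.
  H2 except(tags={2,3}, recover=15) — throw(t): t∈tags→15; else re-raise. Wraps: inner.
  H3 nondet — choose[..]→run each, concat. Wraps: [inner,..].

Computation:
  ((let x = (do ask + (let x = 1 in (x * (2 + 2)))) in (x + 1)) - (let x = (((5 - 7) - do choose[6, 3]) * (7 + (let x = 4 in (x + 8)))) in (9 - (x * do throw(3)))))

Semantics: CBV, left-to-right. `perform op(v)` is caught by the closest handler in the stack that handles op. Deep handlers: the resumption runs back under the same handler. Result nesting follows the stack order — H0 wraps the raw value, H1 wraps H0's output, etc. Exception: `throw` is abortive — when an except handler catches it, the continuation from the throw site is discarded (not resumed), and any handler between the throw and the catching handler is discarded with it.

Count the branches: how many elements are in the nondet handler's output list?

Working:
ask @ H1 ⇒ 2
choose[6, 3] @ H3
  branch[0] choose=6:
    throw(3) @ H2 caught ⇒ 15
    H3 returns [15]
  branch[1] choose=3:
    throw(3) @ H2 caught ⇒ 15
    H3 returns [15]
= [15, 15]

Answer: 2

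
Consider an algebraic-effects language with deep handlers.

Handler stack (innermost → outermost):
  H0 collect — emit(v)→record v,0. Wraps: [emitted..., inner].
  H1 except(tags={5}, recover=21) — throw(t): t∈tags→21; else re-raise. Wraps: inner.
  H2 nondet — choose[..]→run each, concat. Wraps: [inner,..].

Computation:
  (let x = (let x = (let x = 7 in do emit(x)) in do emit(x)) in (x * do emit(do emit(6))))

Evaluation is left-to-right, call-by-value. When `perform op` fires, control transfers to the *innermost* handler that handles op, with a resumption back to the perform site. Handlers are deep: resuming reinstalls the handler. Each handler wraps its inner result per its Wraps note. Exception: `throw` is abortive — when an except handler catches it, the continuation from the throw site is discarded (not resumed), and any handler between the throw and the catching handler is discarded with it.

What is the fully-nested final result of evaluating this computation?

Answer: [[7, 0, 6, 0, 0]]

Step-by-step:
emit(7) @ H0 ⇒ out+=7
emit(0) @ H0 ⇒ out+=0
emit(6) @ H0 ⇒ out+=6
emit(0) @ H0 ⇒ out+=0
H0 returns [7, 0, 6, 0, 0]
H1 returns [7, 0, 6, 0, 0]
H2 returns [[7, 0, 6, 0, 0]]
= [[7, 0, 6, 0, 0]]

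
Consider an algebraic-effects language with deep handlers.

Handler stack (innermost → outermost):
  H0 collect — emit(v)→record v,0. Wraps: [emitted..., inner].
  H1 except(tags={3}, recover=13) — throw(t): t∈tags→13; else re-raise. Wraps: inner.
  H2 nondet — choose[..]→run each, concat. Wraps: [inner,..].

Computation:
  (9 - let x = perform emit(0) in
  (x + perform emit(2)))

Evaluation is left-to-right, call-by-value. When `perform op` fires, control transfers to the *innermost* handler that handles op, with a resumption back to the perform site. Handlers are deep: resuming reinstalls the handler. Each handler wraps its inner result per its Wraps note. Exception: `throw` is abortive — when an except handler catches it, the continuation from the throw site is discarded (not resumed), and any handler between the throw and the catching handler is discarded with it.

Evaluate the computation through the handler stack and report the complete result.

Answer: [[0, 2, 9]]

Step-by-step:
emit(0) @ H0 ⇒ out+=0
emit(2) @ H0 ⇒ out+=2
H0 returns [0, 2, 9]
H1 returns [0, 2, 9]
H2 returns [[0, 2, 9]]
= [[0, 2, 9]]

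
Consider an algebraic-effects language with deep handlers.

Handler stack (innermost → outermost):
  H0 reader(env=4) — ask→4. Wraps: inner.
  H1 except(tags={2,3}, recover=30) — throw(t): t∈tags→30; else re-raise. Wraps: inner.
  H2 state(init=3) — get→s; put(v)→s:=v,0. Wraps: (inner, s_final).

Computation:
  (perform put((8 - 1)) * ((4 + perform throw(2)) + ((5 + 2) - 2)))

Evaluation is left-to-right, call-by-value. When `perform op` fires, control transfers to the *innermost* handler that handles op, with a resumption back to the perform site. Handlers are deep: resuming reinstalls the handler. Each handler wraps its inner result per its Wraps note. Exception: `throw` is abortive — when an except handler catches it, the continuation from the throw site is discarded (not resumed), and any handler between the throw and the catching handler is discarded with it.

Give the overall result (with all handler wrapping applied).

Answer: (30, 7)

Step-by-step:
put(7) @ H2 ⇒ s:=7
throw(2) @ H1 caught ⇒ 30
H2 returns (30, 7)
= (30, 7)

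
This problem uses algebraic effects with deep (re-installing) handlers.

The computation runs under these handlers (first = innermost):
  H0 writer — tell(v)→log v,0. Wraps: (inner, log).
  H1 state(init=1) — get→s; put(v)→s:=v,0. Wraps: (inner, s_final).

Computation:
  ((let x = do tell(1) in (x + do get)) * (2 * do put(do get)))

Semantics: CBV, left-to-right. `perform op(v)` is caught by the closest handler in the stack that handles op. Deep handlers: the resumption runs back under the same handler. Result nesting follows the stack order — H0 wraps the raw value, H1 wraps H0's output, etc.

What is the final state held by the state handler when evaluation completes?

Step-by-step:
tell(1) @ H0 ⇒ log+=1
get @ H1 ⇒ 1
get @ H1 ⇒ 1
put(1) @ H1 ⇒ s:=1
H0 returns (0, (1))
H1 returns ((0, (1)), 1)
= ((0, (1)), 1)

Answer: 1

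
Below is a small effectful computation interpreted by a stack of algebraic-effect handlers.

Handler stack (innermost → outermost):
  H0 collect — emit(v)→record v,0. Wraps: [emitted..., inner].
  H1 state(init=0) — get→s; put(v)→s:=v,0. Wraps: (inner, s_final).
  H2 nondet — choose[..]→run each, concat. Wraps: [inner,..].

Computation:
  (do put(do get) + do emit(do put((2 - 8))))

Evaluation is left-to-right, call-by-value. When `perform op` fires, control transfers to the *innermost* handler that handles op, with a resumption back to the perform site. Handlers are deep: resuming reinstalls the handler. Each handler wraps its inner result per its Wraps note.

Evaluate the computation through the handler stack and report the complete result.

Answer: [([0, 0], -6)]

Working:
get @ H1 ⇒ 0
put(0) @ H1 ⇒ s:=0
put(-6) @ H1 ⇒ s:=-6
emit(0) @ H0 ⇒ out+=0
H0 returns [0, 0]
H1 returns ([0, 0], -6)
H2 returns [([0, 0], -6)]
= [([0, 0], -6)]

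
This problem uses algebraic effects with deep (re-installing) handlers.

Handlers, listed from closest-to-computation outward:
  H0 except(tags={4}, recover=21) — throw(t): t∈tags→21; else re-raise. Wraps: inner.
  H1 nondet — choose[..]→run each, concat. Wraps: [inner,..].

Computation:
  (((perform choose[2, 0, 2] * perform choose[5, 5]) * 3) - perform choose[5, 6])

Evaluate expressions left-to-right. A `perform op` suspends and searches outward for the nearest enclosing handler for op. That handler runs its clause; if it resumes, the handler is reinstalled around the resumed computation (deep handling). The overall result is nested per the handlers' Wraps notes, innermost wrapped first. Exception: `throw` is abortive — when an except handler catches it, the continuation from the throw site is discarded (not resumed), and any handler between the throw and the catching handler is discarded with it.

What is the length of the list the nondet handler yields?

Step-by-step:
choose[2, 0, 2] @ H1
  branch[0] choose=2:
    choose[5, 5] @ H1
      branch[0] choose=5:
        choose[5, 6] @ H1
          branch[0] choose=5:
            H0 returns 25
            H1 returns [25]
          branch[1] choose=6:
            H0 returns 24
            H1 returns [24]
      branch[1] choose=5:
        choose[5, 6] @ H1
          branch[0] choose=5:
            H0 returns 25
            H1 returns [25]
          branch[1] choose=6:
            H0 returns 24
            H1 returns [24]
  branch[1] choose=0:
    choose[5, 5] @ H1
      branch[0] choose=5:
        choose[5, 6] @ H1
          branch[0] choose=5:
            H0 returns -5
            H1 returns [-5]
          branch[1] choose=6:
            H0 returns -6
            H1 returns [-6]
      branch[1] choose=5:
        choose[5, 6] @ H1
          branch[0] choose=5:
            H0 returns -5
            H1 returns [-5]
          branch[1] choose=6:
            H0 returns -6
            H1 returns [-6]
  branch[2] choose=2:
    choose[5, 5] @ H1
      branch[0] choose=5:
        choose[5, 6] @ H1
          branch[0] choose=5:
            H0 returns 25
            H1 returns [25]
          branch[1] choose=6:
            H0 returns 24
            H1 returns [24]
      branch[1] choose=5:
        choose[5, 6] @ H1
          branch[0] choose=5:
            H0 returns 25
            H1 returns [25]
          branch[1] choose=6:
            H0 returns 24
            H1 returns [24]
= [25, 24, 25, 24, -5, -6, -5, -6, 25, 24, 25, 24]

Answer: 12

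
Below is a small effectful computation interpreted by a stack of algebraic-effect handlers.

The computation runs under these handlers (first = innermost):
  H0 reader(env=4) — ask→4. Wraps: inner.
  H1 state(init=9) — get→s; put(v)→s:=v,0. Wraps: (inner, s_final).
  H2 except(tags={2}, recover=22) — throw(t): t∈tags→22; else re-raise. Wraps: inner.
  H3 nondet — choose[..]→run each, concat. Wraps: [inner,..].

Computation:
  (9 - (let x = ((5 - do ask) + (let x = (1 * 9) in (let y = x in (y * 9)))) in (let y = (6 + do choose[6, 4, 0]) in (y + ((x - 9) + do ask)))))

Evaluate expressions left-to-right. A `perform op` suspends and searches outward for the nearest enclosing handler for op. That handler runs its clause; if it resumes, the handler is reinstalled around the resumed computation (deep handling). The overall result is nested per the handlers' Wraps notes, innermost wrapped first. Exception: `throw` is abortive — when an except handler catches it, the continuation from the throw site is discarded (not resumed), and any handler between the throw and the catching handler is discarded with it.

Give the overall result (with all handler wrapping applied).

Answer: [(-80, 9), (-78, 9), (-74, 9)]

Step-by-step:
ask @ H0 ⇒ 4
choose[6, 4, 0] @ H3
  branch[0] choose=6:
    ask @ H0 ⇒ 4
    H0 returns -80
    H1 returns (-80, 9)
    H2 returns (-80, 9)
    H3 returns [(-80, 9)]
  branch[1] choose=4:
    ask @ H0 ⇒ 4
    H0 returns -78
    H1 returns (-78, 9)
    H2 returns (-78, 9)
    H3 returns [(-78, 9)]
  branch[2] choose=0:
    ask @ H0 ⇒ 4
    H0 returns -74
    H1 returns (-74, 9)
    H2 returns (-74, 9)
    H3 returns [(-74, 9)]
= [(-80, 9), (-78, 9), (-74, 9)]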